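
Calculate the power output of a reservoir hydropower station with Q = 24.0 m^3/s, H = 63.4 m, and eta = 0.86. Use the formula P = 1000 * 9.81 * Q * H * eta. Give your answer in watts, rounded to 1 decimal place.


Apply the hydropower formula P = rho * g * Q * H * eta
rho * g = 1000 * 9.81 = 9810.0
P = 9810.0 * 24.0 * 63.4 * 0.86
P = 12837130.6 W

12837130.6


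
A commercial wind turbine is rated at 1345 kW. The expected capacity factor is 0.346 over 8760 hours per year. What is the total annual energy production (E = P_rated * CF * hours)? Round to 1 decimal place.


Annual energy = rated_kW * capacity_factor * hours_per_year
Given: P_rated = 1345 kW, CF = 0.346, hours = 8760
E = 1345 * 0.346 * 8760
E = 4076641.2 kWh

4076641.2


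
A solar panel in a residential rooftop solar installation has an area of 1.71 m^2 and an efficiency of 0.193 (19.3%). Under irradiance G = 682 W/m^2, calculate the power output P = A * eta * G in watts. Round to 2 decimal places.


Use the solar power formula P = A * eta * G.
Given: A = 1.71 m^2, eta = 0.193, G = 682 W/m^2
P = 1.71 * 0.193 * 682
P = 225.08 W

225.08


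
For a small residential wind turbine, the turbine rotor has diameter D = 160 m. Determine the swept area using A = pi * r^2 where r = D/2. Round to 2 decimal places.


Compute the rotor radius:
  r = D / 2 = 160 / 2 = 80.0 m
Calculate swept area:
  A = pi * r^2 = pi * 80.0^2
  A = 20106.19 m^2

20106.19


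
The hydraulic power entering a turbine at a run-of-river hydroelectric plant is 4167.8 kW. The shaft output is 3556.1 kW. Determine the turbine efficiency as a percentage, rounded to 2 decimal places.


Turbine efficiency = (output power / input power) * 100
eta = (3556.1 / 4167.8) * 100
eta = 85.32%

85.32


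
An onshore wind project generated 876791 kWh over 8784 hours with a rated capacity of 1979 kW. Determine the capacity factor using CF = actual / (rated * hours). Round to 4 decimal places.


Capacity factor = actual output / maximum possible output
Maximum possible = rated * hours = 1979 * 8784 = 17383536 kWh
CF = 876791 / 17383536
CF = 0.0504

0.0504


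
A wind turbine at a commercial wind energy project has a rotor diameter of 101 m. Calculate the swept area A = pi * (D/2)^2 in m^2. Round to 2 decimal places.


Compute the rotor radius:
  r = D / 2 = 101 / 2 = 50.5 m
Calculate swept area:
  A = pi * r^2 = pi * 50.5^2
  A = 8011.85 m^2

8011.85


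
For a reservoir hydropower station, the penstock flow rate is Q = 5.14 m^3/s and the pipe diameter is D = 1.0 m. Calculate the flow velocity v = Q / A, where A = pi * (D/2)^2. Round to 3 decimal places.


Compute pipe cross-sectional area:
  A = pi * (D/2)^2 = pi * (1.0/2)^2 = 0.7854 m^2
Calculate velocity:
  v = Q / A = 5.14 / 0.7854
  v = 6.544 m/s

6.544


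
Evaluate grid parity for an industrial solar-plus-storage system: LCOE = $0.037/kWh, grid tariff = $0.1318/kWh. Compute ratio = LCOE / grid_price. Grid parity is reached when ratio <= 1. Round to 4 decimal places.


Compare LCOE to grid price:
  LCOE = $0.037/kWh, Grid price = $0.1318/kWh
  Ratio = LCOE / grid_price = 0.037 / 0.1318 = 0.2807
  Grid parity achieved (ratio <= 1)? yes

0.2807


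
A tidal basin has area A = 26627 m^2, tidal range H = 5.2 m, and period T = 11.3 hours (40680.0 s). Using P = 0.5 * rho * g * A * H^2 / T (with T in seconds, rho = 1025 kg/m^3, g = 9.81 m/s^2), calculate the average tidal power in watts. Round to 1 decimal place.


Convert period to seconds: T = 11.3 * 3600 = 40680.0 s
H^2 = 5.2^2 = 27.04
P = 0.5 * rho * g * A * H^2 / T
P = 0.5 * 1025 * 9.81 * 26627 * 27.04 / 40680.0
P = 88983.8 W

88983.8


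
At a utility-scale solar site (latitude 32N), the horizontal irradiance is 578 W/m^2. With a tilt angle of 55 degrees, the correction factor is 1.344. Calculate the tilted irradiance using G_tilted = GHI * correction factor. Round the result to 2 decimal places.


Identify the given values:
  GHI = 578 W/m^2, tilt correction factor = 1.344
Apply the formula G_tilted = GHI * factor:
  G_tilted = 578 * 1.344
  G_tilted = 776.83 W/m^2

776.83


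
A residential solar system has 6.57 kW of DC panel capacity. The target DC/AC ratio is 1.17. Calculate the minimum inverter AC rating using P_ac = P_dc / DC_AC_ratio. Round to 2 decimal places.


The inverter AC capacity is determined by the DC/AC ratio.
Given: P_dc = 6.57 kW, DC/AC ratio = 1.17
P_ac = P_dc / ratio = 6.57 / 1.17
P_ac = 5.62 kW

5.62


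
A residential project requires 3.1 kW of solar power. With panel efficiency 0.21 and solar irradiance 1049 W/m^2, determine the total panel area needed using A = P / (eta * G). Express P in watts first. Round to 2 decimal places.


Convert target power to watts: P = 3.1 * 1000 = 3100.0 W
Compute denominator: eta * G = 0.21 * 1049 = 220.29
Required area A = P / (eta * G) = 3100.0 / 220.29
A = 14.07 m^2

14.07


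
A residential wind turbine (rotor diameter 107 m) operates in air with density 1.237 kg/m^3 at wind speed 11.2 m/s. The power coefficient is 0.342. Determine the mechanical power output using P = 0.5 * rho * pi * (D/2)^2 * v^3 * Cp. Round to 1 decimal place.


Step 1 -- Compute swept area:
  A = pi * (D/2)^2 = pi * (107/2)^2 = 8992.02 m^2
Step 2 -- Apply wind power equation:
  P = 0.5 * rho * A * v^3 * Cp
  v^3 = 11.2^3 = 1404.928
  P = 0.5 * 1.237 * 8992.02 * 1404.928 * 0.342
  P = 2672251.4 W

2672251.4


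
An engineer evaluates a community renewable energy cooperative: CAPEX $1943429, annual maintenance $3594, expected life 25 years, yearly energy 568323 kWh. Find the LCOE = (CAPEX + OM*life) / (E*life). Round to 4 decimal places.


Total cost = CAPEX + OM * lifetime = 1943429 + 3594 * 25 = 1943429 + 89850 = 2033279
Total generation = annual * lifetime = 568323 * 25 = 14208075 kWh
LCOE = 2033279 / 14208075
LCOE = 0.1431 $/kWh

0.1431


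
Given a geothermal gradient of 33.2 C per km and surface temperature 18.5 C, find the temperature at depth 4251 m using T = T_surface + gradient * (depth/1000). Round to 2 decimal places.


Convert depth to km: 4251 / 1000 = 4.251 km
Temperature increase = gradient * depth_km = 33.2 * 4.251 = 141.13 C
Temperature at depth = T_surface + delta_T = 18.5 + 141.13
T = 159.63 C

159.63


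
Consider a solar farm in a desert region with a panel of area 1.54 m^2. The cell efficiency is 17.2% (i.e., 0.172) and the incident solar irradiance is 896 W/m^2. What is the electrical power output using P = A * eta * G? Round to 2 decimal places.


Use the solar power formula P = A * eta * G.
Given: A = 1.54 m^2, eta = 0.172, G = 896 W/m^2
P = 1.54 * 0.172 * 896
P = 237.33 W

237.33


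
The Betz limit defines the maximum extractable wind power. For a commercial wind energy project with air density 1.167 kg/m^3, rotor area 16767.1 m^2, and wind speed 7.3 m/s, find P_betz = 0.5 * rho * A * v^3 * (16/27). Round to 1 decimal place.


The Betz coefficient Cp_max = 16/27 = 0.5926
v^3 = 7.3^3 = 389.017
P_betz = 0.5 * rho * A * v^3 * Cp_max
P_betz = 0.5 * 1.167 * 16767.1 * 389.017 * 0.5926
P_betz = 2255400.2 W

2255400.2


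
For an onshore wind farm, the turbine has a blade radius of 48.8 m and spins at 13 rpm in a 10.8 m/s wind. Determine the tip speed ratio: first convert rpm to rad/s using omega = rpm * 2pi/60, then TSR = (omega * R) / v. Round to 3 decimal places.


Convert rotational speed to rad/s:
  omega = 13 * 2 * pi / 60 = 1.3614 rad/s
Compute tip speed:
  v_tip = omega * R = 1.3614 * 48.8 = 66.434 m/s
Tip speed ratio:
  TSR = v_tip / v_wind = 66.434 / 10.8 = 6.151

6.151


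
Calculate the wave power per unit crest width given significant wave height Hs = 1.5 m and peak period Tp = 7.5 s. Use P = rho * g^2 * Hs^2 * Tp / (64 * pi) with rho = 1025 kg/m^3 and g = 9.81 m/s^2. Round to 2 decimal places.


Apply wave power formula:
  g^2 = 9.81^2 = 96.2361
  Hs^2 = 1.5^2 = 2.25
  Numerator = rho * g^2 * Hs^2 * Tp = 1025 * 96.2361 * 2.25 * 7.5 = 1664583.79
  Denominator = 64 * pi = 201.0619
  P = 1664583.79 / 201.0619 = 8278.96 W/m

8278.96


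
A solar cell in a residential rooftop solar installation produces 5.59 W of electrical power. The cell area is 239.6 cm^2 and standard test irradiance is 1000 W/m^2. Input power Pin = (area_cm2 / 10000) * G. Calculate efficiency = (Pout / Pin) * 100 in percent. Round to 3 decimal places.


First compute the input power:
  Pin = area_cm2 / 10000 * G = 239.6 / 10000 * 1000 = 23.96 W
Then compute efficiency:
  Efficiency = (Pout / Pin) * 100 = (5.59 / 23.96) * 100
  Efficiency = 23.331%

23.331


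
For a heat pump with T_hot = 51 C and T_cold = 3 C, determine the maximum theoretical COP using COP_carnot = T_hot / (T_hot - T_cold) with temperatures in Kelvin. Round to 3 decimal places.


Convert to Kelvin:
  T_hot = 51 + 273.15 = 324.15 K
  T_cold = 3 + 273.15 = 276.15 K
Apply Carnot COP formula:
  COP = T_hot_K / (T_hot_K - T_cold_K) = 324.15 / 48.0
  COP = 6.753

6.753


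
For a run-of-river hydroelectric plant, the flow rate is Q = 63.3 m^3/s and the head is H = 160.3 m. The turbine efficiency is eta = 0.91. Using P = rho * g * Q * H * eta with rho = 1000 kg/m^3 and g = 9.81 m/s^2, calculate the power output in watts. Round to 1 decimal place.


Apply the hydropower formula P = rho * g * Q * H * eta
rho * g = 1000 * 9.81 = 9810.0
P = 9810.0 * 63.3 * 160.3 * 0.91
P = 90583194.4 W

90583194.4


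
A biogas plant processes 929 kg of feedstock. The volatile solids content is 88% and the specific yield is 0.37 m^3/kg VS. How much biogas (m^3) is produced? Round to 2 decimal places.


Compute volatile solids:
  VS = mass * VS_fraction = 929 * 0.88 = 817.52 kg
Calculate biogas volume:
  Biogas = VS * specific_yield = 817.52 * 0.37
  Biogas = 302.48 m^3

302.48


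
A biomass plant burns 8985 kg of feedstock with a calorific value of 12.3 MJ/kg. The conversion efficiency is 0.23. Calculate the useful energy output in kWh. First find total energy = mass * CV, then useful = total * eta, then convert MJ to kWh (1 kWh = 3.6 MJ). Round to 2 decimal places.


Total energy = mass * CV = 8985 * 12.3 = 110515.5 MJ
Useful energy = total * eta = 110515.5 * 0.23 = 25418.57 MJ
Convert to kWh: 25418.57 / 3.6
Useful energy = 7060.71 kWh

7060.71


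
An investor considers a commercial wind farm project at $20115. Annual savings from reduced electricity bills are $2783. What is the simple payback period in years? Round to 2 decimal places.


Simple payback period = initial cost / annual savings
Payback = 20115 / 2783
Payback = 7.23 years

7.23


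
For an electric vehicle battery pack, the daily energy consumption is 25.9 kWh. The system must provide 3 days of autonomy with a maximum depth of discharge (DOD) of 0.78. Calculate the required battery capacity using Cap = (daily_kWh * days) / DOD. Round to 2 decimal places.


Total energy needed = daily * days = 25.9 * 3 = 77.7 kWh
Account for depth of discharge:
  Cap = total_energy / DOD = 77.7 / 0.78
  Cap = 99.62 kWh

99.62


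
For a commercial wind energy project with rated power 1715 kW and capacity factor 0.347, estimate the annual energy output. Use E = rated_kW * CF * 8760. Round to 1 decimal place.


Annual energy = rated_kW * capacity_factor * hours_per_year
Given: P_rated = 1715 kW, CF = 0.347, hours = 8760
E = 1715 * 0.347 * 8760
E = 5213119.8 kWh

5213119.8


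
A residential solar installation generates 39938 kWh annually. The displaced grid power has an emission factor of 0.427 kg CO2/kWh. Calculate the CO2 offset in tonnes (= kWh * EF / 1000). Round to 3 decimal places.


CO2 offset in kg = generation * emission_factor
CO2 offset = 39938 * 0.427 = 17053.53 kg
Convert to tonnes:
  CO2 offset = 17053.53 / 1000 = 17.054 tonnes

17.054


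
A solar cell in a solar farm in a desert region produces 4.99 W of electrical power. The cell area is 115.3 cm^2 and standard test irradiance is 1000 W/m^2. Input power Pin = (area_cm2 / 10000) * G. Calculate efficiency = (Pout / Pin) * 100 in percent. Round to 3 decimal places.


First compute the input power:
  Pin = area_cm2 / 10000 * G = 115.3 / 10000 * 1000 = 11.53 W
Then compute efficiency:
  Efficiency = (Pout / Pin) * 100 = (4.99 / 11.53) * 100
  Efficiency = 43.278%

43.278


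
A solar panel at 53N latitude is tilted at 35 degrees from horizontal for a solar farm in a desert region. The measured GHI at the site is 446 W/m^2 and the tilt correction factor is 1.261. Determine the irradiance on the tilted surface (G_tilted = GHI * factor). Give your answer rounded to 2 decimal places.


Identify the given values:
  GHI = 446 W/m^2, tilt correction factor = 1.261
Apply the formula G_tilted = GHI * factor:
  G_tilted = 446 * 1.261
  G_tilted = 562.41 W/m^2

562.41


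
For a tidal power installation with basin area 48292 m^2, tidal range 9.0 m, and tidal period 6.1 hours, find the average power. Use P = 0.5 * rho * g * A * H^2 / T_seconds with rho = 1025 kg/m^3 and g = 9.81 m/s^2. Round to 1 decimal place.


Convert period to seconds: T = 6.1 * 3600 = 21960.0 s
H^2 = 9.0^2 = 81.0
P = 0.5 * rho * g * A * H^2 / T
P = 0.5 * 1025 * 9.81 * 48292 * 81.0 / 21960.0
P = 895551.9 W

895551.9


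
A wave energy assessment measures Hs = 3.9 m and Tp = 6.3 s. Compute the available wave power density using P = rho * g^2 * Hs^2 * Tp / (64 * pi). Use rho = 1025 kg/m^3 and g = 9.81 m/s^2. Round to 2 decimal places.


Apply wave power formula:
  g^2 = 9.81^2 = 96.2361
  Hs^2 = 3.9^2 = 15.21
  Numerator = rho * g^2 * Hs^2 * Tp = 1025 * 96.2361 * 15.21 * 6.3 = 9452172.61
  Denominator = 64 * pi = 201.0619
  P = 9452172.61 / 201.0619 = 47011.25 W/m

47011.25


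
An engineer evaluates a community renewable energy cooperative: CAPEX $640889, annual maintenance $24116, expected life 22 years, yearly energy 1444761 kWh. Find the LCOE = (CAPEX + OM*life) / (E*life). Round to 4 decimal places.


Total cost = CAPEX + OM * lifetime = 640889 + 24116 * 22 = 640889 + 530552 = 1171441
Total generation = annual * lifetime = 1444761 * 22 = 31784742 kWh
LCOE = 1171441 / 31784742
LCOE = 0.0369 $/kWh

0.0369


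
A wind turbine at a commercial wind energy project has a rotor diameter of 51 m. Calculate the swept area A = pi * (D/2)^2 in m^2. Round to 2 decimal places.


Compute the rotor radius:
  r = D / 2 = 51 / 2 = 25.5 m
Calculate swept area:
  A = pi * r^2 = pi * 25.5^2
  A = 2042.82 m^2

2042.82


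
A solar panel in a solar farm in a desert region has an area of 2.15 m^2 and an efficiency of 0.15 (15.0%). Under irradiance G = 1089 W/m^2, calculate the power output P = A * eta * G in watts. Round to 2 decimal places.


Use the solar power formula P = A * eta * G.
Given: A = 2.15 m^2, eta = 0.15, G = 1089 W/m^2
P = 2.15 * 0.15 * 1089
P = 351.20 W

351.20


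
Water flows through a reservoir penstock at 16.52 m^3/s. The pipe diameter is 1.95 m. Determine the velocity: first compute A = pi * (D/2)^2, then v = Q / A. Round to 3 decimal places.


Compute pipe cross-sectional area:
  A = pi * (D/2)^2 = pi * (1.95/2)^2 = 2.9865 m^2
Calculate velocity:
  v = Q / A = 16.52 / 2.9865
  v = 5.532 m/s

5.532


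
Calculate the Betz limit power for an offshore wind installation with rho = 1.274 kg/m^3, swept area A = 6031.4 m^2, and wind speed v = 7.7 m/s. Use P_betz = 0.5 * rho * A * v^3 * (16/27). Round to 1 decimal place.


The Betz coefficient Cp_max = 16/27 = 0.5926
v^3 = 7.7^3 = 456.533
P_betz = 0.5 * rho * A * v^3 * Cp_max
P_betz = 0.5 * 1.274 * 6031.4 * 456.533 * 0.5926
P_betz = 1039407.8 W

1039407.8


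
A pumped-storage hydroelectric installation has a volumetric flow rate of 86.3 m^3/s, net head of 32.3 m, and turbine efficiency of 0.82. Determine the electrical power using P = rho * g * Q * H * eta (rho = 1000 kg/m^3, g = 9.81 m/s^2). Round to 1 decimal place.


Apply the hydropower formula P = rho * g * Q * H * eta
rho * g = 1000 * 9.81 = 9810.0
P = 9810.0 * 86.3 * 32.3 * 0.82
P = 22423127.1 W

22423127.1


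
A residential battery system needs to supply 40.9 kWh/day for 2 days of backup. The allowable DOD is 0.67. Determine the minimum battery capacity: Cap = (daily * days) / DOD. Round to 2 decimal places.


Total energy needed = daily * days = 40.9 * 2 = 81.8 kWh
Account for depth of discharge:
  Cap = total_energy / DOD = 81.8 / 0.67
  Cap = 122.09 kWh

122.09


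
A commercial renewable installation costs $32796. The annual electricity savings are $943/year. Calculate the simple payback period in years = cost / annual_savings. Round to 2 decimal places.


Simple payback period = initial cost / annual savings
Payback = 32796 / 943
Payback = 34.78 years

34.78


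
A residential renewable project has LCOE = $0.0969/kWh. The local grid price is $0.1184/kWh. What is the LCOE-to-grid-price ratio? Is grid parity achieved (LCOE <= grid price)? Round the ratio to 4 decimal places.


Compare LCOE to grid price:
  LCOE = $0.0969/kWh, Grid price = $0.1184/kWh
  Ratio = LCOE / grid_price = 0.0969 / 0.1184 = 0.8184
  Grid parity achieved (ratio <= 1)? yes

0.8184


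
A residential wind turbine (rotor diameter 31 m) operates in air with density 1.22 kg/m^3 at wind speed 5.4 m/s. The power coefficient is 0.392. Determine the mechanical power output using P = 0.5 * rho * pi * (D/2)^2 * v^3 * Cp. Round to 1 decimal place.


Step 1 -- Compute swept area:
  A = pi * (D/2)^2 = pi * (31/2)^2 = 754.77 m^2
Step 2 -- Apply wind power equation:
  P = 0.5 * rho * A * v^3 * Cp
  v^3 = 5.4^3 = 157.464
  P = 0.5 * 1.22 * 754.77 * 157.464 * 0.392
  P = 28419.1 W

28419.1


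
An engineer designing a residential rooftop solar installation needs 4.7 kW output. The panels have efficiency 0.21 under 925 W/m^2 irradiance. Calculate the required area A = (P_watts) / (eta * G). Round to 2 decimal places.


Convert target power to watts: P = 4.7 * 1000 = 4700.0 W
Compute denominator: eta * G = 0.21 * 925 = 194.25
Required area A = P / (eta * G) = 4700.0 / 194.25
A = 24.20 m^2

24.20


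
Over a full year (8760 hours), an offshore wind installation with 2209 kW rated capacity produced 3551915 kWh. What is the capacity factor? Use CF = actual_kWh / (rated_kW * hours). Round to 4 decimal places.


Capacity factor = actual output / maximum possible output
Maximum possible = rated * hours = 2209 * 8760 = 19350840 kWh
CF = 3551915 / 19350840
CF = 0.1836

0.1836


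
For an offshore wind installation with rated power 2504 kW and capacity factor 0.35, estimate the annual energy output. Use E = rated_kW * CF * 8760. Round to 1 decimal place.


Annual energy = rated_kW * capacity_factor * hours_per_year
Given: P_rated = 2504 kW, CF = 0.35, hours = 8760
E = 2504 * 0.35 * 8760
E = 7677264.0 kWh

7677264.0


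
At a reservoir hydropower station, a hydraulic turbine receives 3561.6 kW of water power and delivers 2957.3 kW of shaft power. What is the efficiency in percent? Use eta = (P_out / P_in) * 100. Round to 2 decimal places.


Turbine efficiency = (output power / input power) * 100
eta = (2957.3 / 3561.6) * 100
eta = 83.03%

83.03


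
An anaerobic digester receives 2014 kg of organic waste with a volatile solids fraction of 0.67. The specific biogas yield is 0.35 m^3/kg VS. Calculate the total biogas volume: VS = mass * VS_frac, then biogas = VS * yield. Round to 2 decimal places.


Compute volatile solids:
  VS = mass * VS_fraction = 2014 * 0.67 = 1349.38 kg
Calculate biogas volume:
  Biogas = VS * specific_yield = 1349.38 * 0.35
  Biogas = 472.28 m^3

472.28


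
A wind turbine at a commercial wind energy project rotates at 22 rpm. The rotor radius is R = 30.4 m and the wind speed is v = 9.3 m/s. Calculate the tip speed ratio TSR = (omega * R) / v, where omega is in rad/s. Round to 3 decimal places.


Convert rotational speed to rad/s:
  omega = 22 * 2 * pi / 60 = 2.3038 rad/s
Compute tip speed:
  v_tip = omega * R = 2.3038 * 30.4 = 70.037 m/s
Tip speed ratio:
  TSR = v_tip / v_wind = 70.037 / 9.3 = 7.531

7.531


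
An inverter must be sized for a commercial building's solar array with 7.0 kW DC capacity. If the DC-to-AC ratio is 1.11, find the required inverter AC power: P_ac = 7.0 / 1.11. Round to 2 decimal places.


The inverter AC capacity is determined by the DC/AC ratio.
Given: P_dc = 7.0 kW, DC/AC ratio = 1.11
P_ac = P_dc / ratio = 7.0 / 1.11
P_ac = 6.31 kW

6.31


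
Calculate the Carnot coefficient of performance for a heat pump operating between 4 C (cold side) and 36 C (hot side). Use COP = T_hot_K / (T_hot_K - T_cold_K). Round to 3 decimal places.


Convert to Kelvin:
  T_hot = 36 + 273.15 = 309.15 K
  T_cold = 4 + 273.15 = 277.15 K
Apply Carnot COP formula:
  COP = T_hot_K / (T_hot_K - T_cold_K) = 309.15 / 32.0
  COP = 9.661

9.661


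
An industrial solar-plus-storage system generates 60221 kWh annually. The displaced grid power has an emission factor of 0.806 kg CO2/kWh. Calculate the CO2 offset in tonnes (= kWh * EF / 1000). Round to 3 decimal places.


CO2 offset in kg = generation * emission_factor
CO2 offset = 60221 * 0.806 = 48538.13 kg
Convert to tonnes:
  CO2 offset = 48538.13 / 1000 = 48.538 tonnes

48.538


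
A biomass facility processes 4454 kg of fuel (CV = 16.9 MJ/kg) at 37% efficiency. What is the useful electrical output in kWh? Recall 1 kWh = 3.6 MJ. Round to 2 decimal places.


Total energy = mass * CV = 4454 * 16.9 = 75272.6 MJ
Useful energy = total * eta = 75272.6 * 0.37 = 27850.86 MJ
Convert to kWh: 27850.86 / 3.6
Useful energy = 7736.35 kWh

7736.35


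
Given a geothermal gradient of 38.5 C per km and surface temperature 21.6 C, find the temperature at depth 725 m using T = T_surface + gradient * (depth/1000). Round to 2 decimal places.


Convert depth to km: 725 / 1000 = 0.725 km
Temperature increase = gradient * depth_km = 38.5 * 0.725 = 27.91 C
Temperature at depth = T_surface + delta_T = 21.6 + 27.91
T = 49.51 C

49.51


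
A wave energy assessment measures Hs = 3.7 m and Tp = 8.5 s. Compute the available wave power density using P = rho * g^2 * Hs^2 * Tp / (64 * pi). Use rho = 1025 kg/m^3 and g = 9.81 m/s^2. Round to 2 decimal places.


Apply wave power formula:
  g^2 = 9.81^2 = 96.2361
  Hs^2 = 3.7^2 = 13.69
  Numerator = rho * g^2 * Hs^2 * Tp = 1025 * 96.2361 * 13.69 * 8.5 = 11478476.62
  Denominator = 64 * pi = 201.0619
  P = 11478476.62 / 201.0619 = 57089.26 W/m

57089.26


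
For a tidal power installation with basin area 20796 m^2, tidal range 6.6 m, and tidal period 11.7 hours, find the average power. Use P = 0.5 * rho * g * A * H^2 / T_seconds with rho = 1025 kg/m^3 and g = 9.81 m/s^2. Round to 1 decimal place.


Convert period to seconds: T = 11.7 * 3600 = 42120.0 s
H^2 = 6.6^2 = 43.56
P = 0.5 * rho * g * A * H^2 / T
P = 0.5 * 1025 * 9.81 * 20796 * 43.56 / 42120.0
P = 108129.0 W

108129.0


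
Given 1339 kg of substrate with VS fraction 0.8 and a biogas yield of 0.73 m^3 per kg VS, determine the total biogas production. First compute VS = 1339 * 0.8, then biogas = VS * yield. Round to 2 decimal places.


Compute volatile solids:
  VS = mass * VS_fraction = 1339 * 0.8 = 1071.2 kg
Calculate biogas volume:
  Biogas = VS * specific_yield = 1071.2 * 0.73
  Biogas = 781.98 m^3

781.98


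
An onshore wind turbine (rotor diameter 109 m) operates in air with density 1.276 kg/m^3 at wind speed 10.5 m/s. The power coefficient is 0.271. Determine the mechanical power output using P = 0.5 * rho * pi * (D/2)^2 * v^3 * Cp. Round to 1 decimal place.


Step 1 -- Compute swept area:
  A = pi * (D/2)^2 = pi * (109/2)^2 = 9331.32 m^2
Step 2 -- Apply wind power equation:
  P = 0.5 * rho * A * v^3 * Cp
  v^3 = 10.5^3 = 1157.625
  P = 0.5 * 1.276 * 9331.32 * 1157.625 * 0.271
  P = 1867672.6 W

1867672.6


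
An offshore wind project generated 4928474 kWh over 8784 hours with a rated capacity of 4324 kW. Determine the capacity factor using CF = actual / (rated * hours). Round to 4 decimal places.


Capacity factor = actual output / maximum possible output
Maximum possible = rated * hours = 4324 * 8784 = 37982016 kWh
CF = 4928474 / 37982016
CF = 0.1298

0.1298


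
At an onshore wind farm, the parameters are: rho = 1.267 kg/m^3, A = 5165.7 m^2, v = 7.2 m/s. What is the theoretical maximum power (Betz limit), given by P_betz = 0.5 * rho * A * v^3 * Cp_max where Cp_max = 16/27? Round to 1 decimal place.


The Betz coefficient Cp_max = 16/27 = 0.5926
v^3 = 7.2^3 = 373.248
P_betz = 0.5 * rho * A * v^3 * Cp_max
P_betz = 0.5 * 1.267 * 5165.7 * 373.248 * 0.5926
P_betz = 723818.2 W

723818.2


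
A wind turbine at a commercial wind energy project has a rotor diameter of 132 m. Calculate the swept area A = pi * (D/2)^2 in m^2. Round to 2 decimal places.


Compute the rotor radius:
  r = D / 2 = 132 / 2 = 66.0 m
Calculate swept area:
  A = pi * r^2 = pi * 66.0^2
  A = 13684.78 m^2

13684.78


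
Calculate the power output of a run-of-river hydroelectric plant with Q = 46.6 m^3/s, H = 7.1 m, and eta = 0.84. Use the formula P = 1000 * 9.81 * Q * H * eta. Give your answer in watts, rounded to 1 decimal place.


Apply the hydropower formula P = rho * g * Q * H * eta
rho * g = 1000 * 9.81 = 9810.0
P = 9810.0 * 46.6 * 7.1 * 0.84
P = 2726418.7 W

2726418.7


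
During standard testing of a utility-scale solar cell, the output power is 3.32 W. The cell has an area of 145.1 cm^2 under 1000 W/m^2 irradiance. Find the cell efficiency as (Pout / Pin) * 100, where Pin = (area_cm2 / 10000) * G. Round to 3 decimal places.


First compute the input power:
  Pin = area_cm2 / 10000 * G = 145.1 / 10000 * 1000 = 14.51 W
Then compute efficiency:
  Efficiency = (Pout / Pin) * 100 = (3.32 / 14.51) * 100
  Efficiency = 22.881%

22.881


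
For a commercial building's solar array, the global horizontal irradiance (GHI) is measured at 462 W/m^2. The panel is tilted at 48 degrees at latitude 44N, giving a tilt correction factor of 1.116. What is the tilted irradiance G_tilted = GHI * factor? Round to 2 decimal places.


Identify the given values:
  GHI = 462 W/m^2, tilt correction factor = 1.116
Apply the formula G_tilted = GHI * factor:
  G_tilted = 462 * 1.116
  G_tilted = 515.59 W/m^2

515.59


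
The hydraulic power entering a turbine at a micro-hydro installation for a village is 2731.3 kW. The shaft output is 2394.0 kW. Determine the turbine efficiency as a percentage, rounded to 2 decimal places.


Turbine efficiency = (output power / input power) * 100
eta = (2394.0 / 2731.3) * 100
eta = 87.65%

87.65


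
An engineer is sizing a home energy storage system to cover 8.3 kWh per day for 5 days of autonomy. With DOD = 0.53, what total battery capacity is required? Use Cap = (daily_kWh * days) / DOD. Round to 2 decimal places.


Total energy needed = daily * days = 8.3 * 5 = 41.5 kWh
Account for depth of discharge:
  Cap = total_energy / DOD = 41.5 / 0.53
  Cap = 78.30 kWh

78.30


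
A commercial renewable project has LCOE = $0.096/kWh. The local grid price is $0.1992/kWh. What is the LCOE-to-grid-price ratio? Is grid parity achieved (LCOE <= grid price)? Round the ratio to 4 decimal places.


Compare LCOE to grid price:
  LCOE = $0.096/kWh, Grid price = $0.1992/kWh
  Ratio = LCOE / grid_price = 0.096 / 0.1992 = 0.4819
  Grid parity achieved (ratio <= 1)? yes

0.4819


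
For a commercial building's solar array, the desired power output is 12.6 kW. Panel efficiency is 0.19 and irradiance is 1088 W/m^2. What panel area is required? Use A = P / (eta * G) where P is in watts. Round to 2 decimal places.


Convert target power to watts: P = 12.6 * 1000 = 12600.0 W
Compute denominator: eta * G = 0.19 * 1088 = 206.72
Required area A = P / (eta * G) = 12600.0 / 206.72
A = 60.95 m^2

60.95


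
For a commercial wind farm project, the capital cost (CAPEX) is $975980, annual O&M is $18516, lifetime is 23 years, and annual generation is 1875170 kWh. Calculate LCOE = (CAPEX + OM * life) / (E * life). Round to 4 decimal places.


Total cost = CAPEX + OM * lifetime = 975980 + 18516 * 23 = 975980 + 425868 = 1401848
Total generation = annual * lifetime = 1875170 * 23 = 43128910 kWh
LCOE = 1401848 / 43128910
LCOE = 0.0325 $/kWh

0.0325


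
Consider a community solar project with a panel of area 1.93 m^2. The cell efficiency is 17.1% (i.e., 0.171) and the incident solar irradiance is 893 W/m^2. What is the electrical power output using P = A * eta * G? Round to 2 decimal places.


Use the solar power formula P = A * eta * G.
Given: A = 1.93 m^2, eta = 0.171, G = 893 W/m^2
P = 1.93 * 0.171 * 893
P = 294.72 W

294.72


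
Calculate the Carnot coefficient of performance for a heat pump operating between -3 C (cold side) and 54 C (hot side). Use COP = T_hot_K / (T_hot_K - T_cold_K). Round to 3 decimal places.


Convert to Kelvin:
  T_hot = 54 + 273.15 = 327.15 K
  T_cold = -3 + 273.15 = 270.15 K
Apply Carnot COP formula:
  COP = T_hot_K / (T_hot_K - T_cold_K) = 327.15 / 57.0
  COP = 5.739

5.739


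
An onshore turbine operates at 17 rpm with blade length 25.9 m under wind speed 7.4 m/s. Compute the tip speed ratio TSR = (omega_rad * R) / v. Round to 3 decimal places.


Convert rotational speed to rad/s:
  omega = 17 * 2 * pi / 60 = 1.7802 rad/s
Compute tip speed:
  v_tip = omega * R = 1.7802 * 25.9 = 46.108 m/s
Tip speed ratio:
  TSR = v_tip / v_wind = 46.108 / 7.4 = 6.231

6.231


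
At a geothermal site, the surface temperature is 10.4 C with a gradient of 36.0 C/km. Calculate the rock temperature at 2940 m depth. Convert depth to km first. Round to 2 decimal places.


Convert depth to km: 2940 / 1000 = 2.94 km
Temperature increase = gradient * depth_km = 36.0 * 2.94 = 105.84 C
Temperature at depth = T_surface + delta_T = 10.4 + 105.84
T = 116.24 C

116.24


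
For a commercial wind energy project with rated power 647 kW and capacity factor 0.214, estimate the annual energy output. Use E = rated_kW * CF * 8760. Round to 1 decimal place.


Annual energy = rated_kW * capacity_factor * hours_per_year
Given: P_rated = 647 kW, CF = 0.214, hours = 8760
E = 647 * 0.214 * 8760
E = 1212892.1 kWh

1212892.1


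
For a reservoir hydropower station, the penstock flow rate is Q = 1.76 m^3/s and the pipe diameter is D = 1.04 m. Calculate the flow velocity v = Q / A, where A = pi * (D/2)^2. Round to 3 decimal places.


Compute pipe cross-sectional area:
  A = pi * (D/2)^2 = pi * (1.04/2)^2 = 0.8495 m^2
Calculate velocity:
  v = Q / A = 1.76 / 0.8495
  v = 2.072 m/s

2.072


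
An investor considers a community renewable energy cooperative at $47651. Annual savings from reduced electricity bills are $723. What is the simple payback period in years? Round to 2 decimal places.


Simple payback period = initial cost / annual savings
Payback = 47651 / 723
Payback = 65.91 years

65.91


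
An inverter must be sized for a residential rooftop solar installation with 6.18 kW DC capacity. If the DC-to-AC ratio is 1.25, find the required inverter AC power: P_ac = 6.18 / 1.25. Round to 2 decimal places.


The inverter AC capacity is determined by the DC/AC ratio.
Given: P_dc = 6.18 kW, DC/AC ratio = 1.25
P_ac = P_dc / ratio = 6.18 / 1.25
P_ac = 4.94 kW

4.94


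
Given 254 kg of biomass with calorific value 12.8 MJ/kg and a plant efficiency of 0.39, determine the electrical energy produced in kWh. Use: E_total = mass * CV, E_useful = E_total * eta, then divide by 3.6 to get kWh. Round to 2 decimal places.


Total energy = mass * CV = 254 * 12.8 = 3251.2 MJ
Useful energy = total * eta = 3251.2 * 0.39 = 1267.97 MJ
Convert to kWh: 1267.97 / 3.6
Useful energy = 352.21 kWh

352.21


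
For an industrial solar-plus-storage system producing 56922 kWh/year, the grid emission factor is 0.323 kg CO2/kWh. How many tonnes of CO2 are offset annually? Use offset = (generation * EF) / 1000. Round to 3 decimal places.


CO2 offset in kg = generation * emission_factor
CO2 offset = 56922 * 0.323 = 18385.81 kg
Convert to tonnes:
  CO2 offset = 18385.81 / 1000 = 18.386 tonnes

18.386


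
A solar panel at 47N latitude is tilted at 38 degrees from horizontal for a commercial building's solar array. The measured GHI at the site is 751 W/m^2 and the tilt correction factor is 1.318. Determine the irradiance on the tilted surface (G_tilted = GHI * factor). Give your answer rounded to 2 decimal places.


Identify the given values:
  GHI = 751 W/m^2, tilt correction factor = 1.318
Apply the formula G_tilted = GHI * factor:
  G_tilted = 751 * 1.318
  G_tilted = 989.82 W/m^2

989.82


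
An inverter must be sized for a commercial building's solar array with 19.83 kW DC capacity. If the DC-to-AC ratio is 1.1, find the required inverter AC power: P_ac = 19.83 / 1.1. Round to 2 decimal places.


The inverter AC capacity is determined by the DC/AC ratio.
Given: P_dc = 19.83 kW, DC/AC ratio = 1.1
P_ac = P_dc / ratio = 19.83 / 1.1
P_ac = 18.03 kW

18.03


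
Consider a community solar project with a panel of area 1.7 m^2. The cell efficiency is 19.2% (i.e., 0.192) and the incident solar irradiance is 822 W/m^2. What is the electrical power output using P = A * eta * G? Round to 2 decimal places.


Use the solar power formula P = A * eta * G.
Given: A = 1.7 m^2, eta = 0.192, G = 822 W/m^2
P = 1.7 * 0.192 * 822
P = 268.30 W

268.30


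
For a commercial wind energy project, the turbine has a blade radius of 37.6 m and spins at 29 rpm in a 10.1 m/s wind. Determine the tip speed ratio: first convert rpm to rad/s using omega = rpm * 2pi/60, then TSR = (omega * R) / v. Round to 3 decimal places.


Convert rotational speed to rad/s:
  omega = 29 * 2 * pi / 60 = 3.0369 rad/s
Compute tip speed:
  v_tip = omega * R = 3.0369 * 37.6 = 114.186 m/s
Tip speed ratio:
  TSR = v_tip / v_wind = 114.186 / 10.1 = 11.306

11.306


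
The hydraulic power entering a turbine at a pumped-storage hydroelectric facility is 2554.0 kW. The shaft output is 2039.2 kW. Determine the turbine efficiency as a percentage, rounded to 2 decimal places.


Turbine efficiency = (output power / input power) * 100
eta = (2039.2 / 2554.0) * 100
eta = 79.84%

79.84


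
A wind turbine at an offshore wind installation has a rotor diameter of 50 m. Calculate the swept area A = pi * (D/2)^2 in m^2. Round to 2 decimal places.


Compute the rotor radius:
  r = D / 2 = 50 / 2 = 25.0 m
Calculate swept area:
  A = pi * r^2 = pi * 25.0^2
  A = 1963.50 m^2

1963.50


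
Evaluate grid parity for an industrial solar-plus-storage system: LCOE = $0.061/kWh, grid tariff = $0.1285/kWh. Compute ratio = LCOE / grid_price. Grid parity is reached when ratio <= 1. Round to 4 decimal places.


Compare LCOE to grid price:
  LCOE = $0.061/kWh, Grid price = $0.1285/kWh
  Ratio = LCOE / grid_price = 0.061 / 0.1285 = 0.4747
  Grid parity achieved (ratio <= 1)? yes

0.4747


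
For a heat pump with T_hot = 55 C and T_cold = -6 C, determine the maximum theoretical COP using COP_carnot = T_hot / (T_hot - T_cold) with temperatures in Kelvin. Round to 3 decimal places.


Convert to Kelvin:
  T_hot = 55 + 273.15 = 328.15 K
  T_cold = -6 + 273.15 = 267.15 K
Apply Carnot COP formula:
  COP = T_hot_K / (T_hot_K - T_cold_K) = 328.15 / 61.0
  COP = 5.380

5.380


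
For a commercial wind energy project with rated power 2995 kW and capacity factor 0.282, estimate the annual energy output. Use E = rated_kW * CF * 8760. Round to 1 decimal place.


Annual energy = rated_kW * capacity_factor * hours_per_year
Given: P_rated = 2995 kW, CF = 0.282, hours = 8760
E = 2995 * 0.282 * 8760
E = 7398608.4 kWh

7398608.4


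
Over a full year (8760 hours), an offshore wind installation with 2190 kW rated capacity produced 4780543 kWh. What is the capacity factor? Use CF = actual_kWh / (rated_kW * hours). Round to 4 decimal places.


Capacity factor = actual output / maximum possible output
Maximum possible = rated * hours = 2190 * 8760 = 19184400 kWh
CF = 4780543 / 19184400
CF = 0.2492

0.2492


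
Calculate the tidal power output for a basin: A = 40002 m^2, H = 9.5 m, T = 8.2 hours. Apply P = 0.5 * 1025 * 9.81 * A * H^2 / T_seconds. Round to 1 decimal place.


Convert period to seconds: T = 8.2 * 3600 = 29520.0 s
H^2 = 9.5^2 = 90.25
P = 0.5 * rho * g * A * H^2 / T
P = 0.5 * 1025 * 9.81 * 40002 * 90.25 / 29520.0
P = 614858.9 W

614858.9


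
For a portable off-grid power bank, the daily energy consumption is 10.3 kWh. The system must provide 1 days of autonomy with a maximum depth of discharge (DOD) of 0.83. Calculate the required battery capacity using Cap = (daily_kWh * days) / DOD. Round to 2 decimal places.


Total energy needed = daily * days = 10.3 * 1 = 10.3 kWh
Account for depth of discharge:
  Cap = total_energy / DOD = 10.3 / 0.83
  Cap = 12.41 kWh

12.41


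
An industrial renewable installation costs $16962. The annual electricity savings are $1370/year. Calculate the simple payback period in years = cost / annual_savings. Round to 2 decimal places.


Simple payback period = initial cost / annual savings
Payback = 16962 / 1370
Payback = 12.38 years

12.38


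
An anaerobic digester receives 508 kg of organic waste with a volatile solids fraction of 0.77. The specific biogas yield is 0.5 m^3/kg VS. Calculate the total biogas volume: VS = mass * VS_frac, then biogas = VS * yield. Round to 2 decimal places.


Compute volatile solids:
  VS = mass * VS_fraction = 508 * 0.77 = 391.16 kg
Calculate biogas volume:
  Biogas = VS * specific_yield = 391.16 * 0.5
  Biogas = 195.58 m^3

195.58


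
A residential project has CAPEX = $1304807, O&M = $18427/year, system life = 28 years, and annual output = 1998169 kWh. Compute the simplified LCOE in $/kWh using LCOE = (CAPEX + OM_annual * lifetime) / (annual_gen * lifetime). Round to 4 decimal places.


Total cost = CAPEX + OM * lifetime = 1304807 + 18427 * 28 = 1304807 + 515956 = 1820763
Total generation = annual * lifetime = 1998169 * 28 = 55948732 kWh
LCOE = 1820763 / 55948732
LCOE = 0.0325 $/kWh

0.0325


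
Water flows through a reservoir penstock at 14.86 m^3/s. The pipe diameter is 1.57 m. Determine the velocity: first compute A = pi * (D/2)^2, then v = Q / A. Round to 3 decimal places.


Compute pipe cross-sectional area:
  A = pi * (D/2)^2 = pi * (1.57/2)^2 = 1.9359 m^2
Calculate velocity:
  v = Q / A = 14.86 / 1.9359
  v = 7.676 m/s

7.676


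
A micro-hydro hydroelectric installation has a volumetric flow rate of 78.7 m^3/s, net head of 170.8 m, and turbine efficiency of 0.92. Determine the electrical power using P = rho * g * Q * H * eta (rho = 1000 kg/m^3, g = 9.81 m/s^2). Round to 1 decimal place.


Apply the hydropower formula P = rho * g * Q * H * eta
rho * g = 1000 * 9.81 = 9810.0
P = 9810.0 * 78.7 * 170.8 * 0.92
P = 121316377.4 W

121316377.4


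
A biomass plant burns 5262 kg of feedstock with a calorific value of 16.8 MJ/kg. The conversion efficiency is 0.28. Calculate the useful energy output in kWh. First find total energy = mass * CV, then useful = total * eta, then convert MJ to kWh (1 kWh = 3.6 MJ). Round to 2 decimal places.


Total energy = mass * CV = 5262 * 16.8 = 88401.6 MJ
Useful energy = total * eta = 88401.6 * 0.28 = 24752.45 MJ
Convert to kWh: 24752.45 / 3.6
Useful energy = 6875.68 kWh

6875.68


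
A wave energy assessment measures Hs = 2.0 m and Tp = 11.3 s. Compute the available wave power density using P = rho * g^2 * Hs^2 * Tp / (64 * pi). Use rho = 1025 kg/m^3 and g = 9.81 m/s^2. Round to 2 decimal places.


Apply wave power formula:
  g^2 = 9.81^2 = 96.2361
  Hs^2 = 2.0^2 = 4.0
  Numerator = rho * g^2 * Hs^2 * Tp = 1025 * 96.2361 * 4.0 * 11.3 = 4458618.51
  Denominator = 64 * pi = 201.0619
  P = 4458618.51 / 201.0619 = 22175.35 W/m

22175.35


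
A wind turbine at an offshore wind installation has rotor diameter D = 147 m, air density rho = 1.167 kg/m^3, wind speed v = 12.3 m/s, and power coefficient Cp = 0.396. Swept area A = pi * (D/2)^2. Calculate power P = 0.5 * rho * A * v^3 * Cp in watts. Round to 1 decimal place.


Step 1 -- Compute swept area:
  A = pi * (D/2)^2 = pi * (147/2)^2 = 16971.67 m^2
Step 2 -- Apply wind power equation:
  P = 0.5 * rho * A * v^3 * Cp
  v^3 = 12.3^3 = 1860.867
  P = 0.5 * 1.167 * 16971.67 * 1860.867 * 0.396
  P = 7297530.7 W

7297530.7


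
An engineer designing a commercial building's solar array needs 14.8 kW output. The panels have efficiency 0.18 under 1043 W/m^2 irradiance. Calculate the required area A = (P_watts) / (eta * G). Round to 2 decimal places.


Convert target power to watts: P = 14.8 * 1000 = 14800.0 W
Compute denominator: eta * G = 0.18 * 1043 = 187.74
Required area A = P / (eta * G) = 14800.0 / 187.74
A = 78.83 m^2

78.83
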